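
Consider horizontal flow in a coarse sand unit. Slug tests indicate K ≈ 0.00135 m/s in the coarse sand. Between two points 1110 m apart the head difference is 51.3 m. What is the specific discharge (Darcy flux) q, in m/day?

5.39

Convert K: 0.00135 m/s × 86400 = 116.6 m/day.
Hydraulic gradient i = Δh / L = 51.3 / 1110 = 0.04622.
Specific discharge q = K · i = 116.6 × 0.04622 = 5.391 m/day.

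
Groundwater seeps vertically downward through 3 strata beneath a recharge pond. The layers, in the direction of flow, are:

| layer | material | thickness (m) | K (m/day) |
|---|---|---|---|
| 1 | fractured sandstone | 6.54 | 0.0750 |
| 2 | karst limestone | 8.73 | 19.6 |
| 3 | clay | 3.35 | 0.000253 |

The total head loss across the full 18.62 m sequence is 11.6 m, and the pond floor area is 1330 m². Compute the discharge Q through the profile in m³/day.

1.16

Flow is perpendicular to layering, so the layers act in series and the equivalent K is the thickness-weighted harmonic mean.
Total thickness L = 6.54 + 8.73 + 3.35 = 18.62 m.
Σ(b_i/K_i) = 6.54/0.0750 + 8.73/19.6 + 3.35/0.000253 = 13329 d.
K_eq = L / Σ(b_i/K_i) = 18.62 / 13329 = 0.001397 m/day.
Q = K_eq · A · (Δh/L) = 0.001397 × 1330 × (11.6/18.62) = 1.157 m³/day.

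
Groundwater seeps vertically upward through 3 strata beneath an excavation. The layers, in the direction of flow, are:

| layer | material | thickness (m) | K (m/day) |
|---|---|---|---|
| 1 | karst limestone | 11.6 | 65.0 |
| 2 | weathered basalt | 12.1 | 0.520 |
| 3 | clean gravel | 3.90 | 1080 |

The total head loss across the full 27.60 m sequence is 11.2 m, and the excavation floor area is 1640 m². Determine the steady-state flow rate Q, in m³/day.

Flow is perpendicular to layering, so the layers act in series and the equivalent K is the thickness-weighted harmonic mean.
Total thickness L = 11.6 + 12.1 + 3.90 = 27.60 m.
Σ(b_i/K_i) = 11.6/65.0 + 12.1/0.520 + 3.90/1080 = 23.45 d.
K_eq = L / Σ(b_i/K_i) = 27.60 / 23.45 = 1.177 m/day.
Q = K_eq · A · (Δh/L) = 1.177 × 1640 × (11.2/27.60) = 783.2 m³/day.

783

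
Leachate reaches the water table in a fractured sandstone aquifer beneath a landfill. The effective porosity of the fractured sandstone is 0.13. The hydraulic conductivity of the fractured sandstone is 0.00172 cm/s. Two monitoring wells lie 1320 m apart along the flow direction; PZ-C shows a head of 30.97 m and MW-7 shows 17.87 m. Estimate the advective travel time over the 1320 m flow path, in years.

Convert K: 0.00172 cm/s × 864 = 1.486 m/day.
Hydraulic gradient i = (30.97 − 17.87) / 1320 = 13.1 / 1320 = 0.009924.
Darcy flux q = K · i = 1.486 × 0.009924 = 0.01475 m/day.
Seepage velocity v = q / n_e = 0.01475 / 0.13 = 0.1134 m/day.
Travel time t = L / v = 1320 / 0.1134 = 11635 days = 31.86 years.

31.9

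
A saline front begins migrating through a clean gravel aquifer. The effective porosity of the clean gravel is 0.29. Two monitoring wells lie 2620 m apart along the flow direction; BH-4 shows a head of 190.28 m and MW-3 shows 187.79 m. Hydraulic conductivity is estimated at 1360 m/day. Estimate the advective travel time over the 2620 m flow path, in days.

Hydraulic gradient i = (190.28 − 187.79) / 2620 = 2.49 / 2620 = 0.0009504.
Darcy flux q = K · i = 1360 × 0.0009504 = 1.293 m/day.
Seepage velocity v = q / n_e = 1.293 / 0.29 = 4.457 m/day.
Travel time t = L / v = 2620 / 4.457 = 587.8 days.

588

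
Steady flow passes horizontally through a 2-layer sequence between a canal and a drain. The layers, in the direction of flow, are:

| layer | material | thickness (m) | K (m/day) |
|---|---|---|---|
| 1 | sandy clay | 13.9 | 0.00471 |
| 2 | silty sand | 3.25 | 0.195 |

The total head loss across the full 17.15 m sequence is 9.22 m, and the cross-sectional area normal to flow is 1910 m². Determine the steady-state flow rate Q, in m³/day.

5.93

Flow is perpendicular to layering, so the layers act in series and the equivalent K is the thickness-weighted harmonic mean.
Total thickness L = 13.9 + 3.25 = 17.15 m.
Σ(b_i/K_i) = 13.9/0.00471 + 3.25/0.195 = 2968 d.
K_eq = L / Σ(b_i/K_i) = 17.15 / 2968 = 0.005779 m/day.
Q = K_eq · A · (Δh/L) = 0.005779 × 1910 × (9.22/17.15) = 5.934 m³/day.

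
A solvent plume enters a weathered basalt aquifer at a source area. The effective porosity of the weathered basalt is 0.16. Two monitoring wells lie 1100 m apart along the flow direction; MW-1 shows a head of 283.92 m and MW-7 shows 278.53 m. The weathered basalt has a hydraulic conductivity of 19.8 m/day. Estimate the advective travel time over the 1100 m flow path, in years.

Hydraulic gradient i = (283.92 − 278.53) / 1100 = 5.39 / 1100 = 0.004900.
Darcy flux q = K · i = 19.80 × 0.004900 = 0.09702 m/day.
Seepage velocity v = q / n_e = 0.09702 / 0.16 = 0.6064 m/day.
Travel time t = L / v = 1100 / 0.6064 = 1814 days = 4.967 years.

4.97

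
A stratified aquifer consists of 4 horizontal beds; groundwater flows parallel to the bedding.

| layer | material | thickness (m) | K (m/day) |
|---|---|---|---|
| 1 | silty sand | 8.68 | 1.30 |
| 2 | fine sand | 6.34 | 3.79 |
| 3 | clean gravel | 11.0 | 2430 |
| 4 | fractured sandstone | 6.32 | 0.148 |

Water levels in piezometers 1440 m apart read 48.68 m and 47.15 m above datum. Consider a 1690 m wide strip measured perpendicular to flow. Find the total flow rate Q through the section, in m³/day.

48100

Flow is parallel to layering, so each bed carries its own Darcy discharge and the transmissivities add.
Σ(K_i·b_i) = 1.30×8.68 + 3.79×6.34 + 2430×11.0 + 0.148×6.32 = 26766 m²/day.
Hydraulic gradient i = (48.68 − 47.15) / 1440 = 1.53 / 1440 = 0.001063.
Q = Σ(K_i·b_i) · W · i = 26766 × 1690 × 0.001063 = 48062 m³/day.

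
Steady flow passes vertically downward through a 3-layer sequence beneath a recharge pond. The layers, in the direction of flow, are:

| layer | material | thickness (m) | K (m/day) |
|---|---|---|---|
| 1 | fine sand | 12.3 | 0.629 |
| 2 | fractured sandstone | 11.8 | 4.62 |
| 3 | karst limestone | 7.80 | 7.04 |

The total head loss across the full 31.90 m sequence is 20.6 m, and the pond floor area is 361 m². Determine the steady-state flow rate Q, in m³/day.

Flow is perpendicular to layering, so the layers act in series and the equivalent K is the thickness-weighted harmonic mean.
Total thickness L = 12.3 + 11.8 + 7.80 = 31.90 m.
Σ(b_i/K_i) = 12.3/0.629 + 11.8/4.62 + 7.80/7.04 = 23.22 d.
K_eq = L / Σ(b_i/K_i) = 31.90 / 23.22 = 1.374 m/day.
Q = K_eq · A · (Δh/L) = 1.374 × 361 × (20.6/31.90) = 320.3 m³/day.

320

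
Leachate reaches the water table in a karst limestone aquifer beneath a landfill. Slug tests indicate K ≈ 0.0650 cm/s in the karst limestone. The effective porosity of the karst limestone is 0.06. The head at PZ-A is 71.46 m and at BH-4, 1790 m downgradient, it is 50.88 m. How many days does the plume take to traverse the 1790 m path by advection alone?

166

Convert K: 0.0650 cm/s × 864 = 56.16 m/day.
Hydraulic gradient i = (71.46 − 50.88) / 1790 = 20.58 / 1790 = 0.01150.
Darcy flux q = K · i = 56.16 × 0.01150 = 0.6457 m/day.
Seepage velocity v = q / n_e = 0.6457 / 0.06 = 10.76 m/day.
Travel time t = L / v = 1790 / 10.76 = 166.3 days.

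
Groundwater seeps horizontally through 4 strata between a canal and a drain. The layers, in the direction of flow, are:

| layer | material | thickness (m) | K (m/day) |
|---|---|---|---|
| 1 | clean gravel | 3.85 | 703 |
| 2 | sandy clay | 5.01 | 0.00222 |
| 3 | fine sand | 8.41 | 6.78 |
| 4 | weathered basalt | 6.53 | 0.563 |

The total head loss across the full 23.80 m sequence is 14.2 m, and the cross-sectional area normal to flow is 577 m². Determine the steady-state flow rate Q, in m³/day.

Flow is perpendicular to layering, so the layers act in series and the equivalent K is the thickness-weighted harmonic mean.
Total thickness L = 3.85 + 5.01 + 8.41 + 6.53 = 23.80 m.
Σ(b_i/K_i) = 3.85/703 + 5.01/0.00222 + 8.41/6.78 + 6.53/0.563 = 2270 d.
K_eq = L / Σ(b_i/K_i) = 23.80 / 2270 = 0.01049 m/day.
Q = K_eq · A · (Δh/L) = 0.01049 × 577 × (14.2/23.80) = 3.610 m³/day.

3.61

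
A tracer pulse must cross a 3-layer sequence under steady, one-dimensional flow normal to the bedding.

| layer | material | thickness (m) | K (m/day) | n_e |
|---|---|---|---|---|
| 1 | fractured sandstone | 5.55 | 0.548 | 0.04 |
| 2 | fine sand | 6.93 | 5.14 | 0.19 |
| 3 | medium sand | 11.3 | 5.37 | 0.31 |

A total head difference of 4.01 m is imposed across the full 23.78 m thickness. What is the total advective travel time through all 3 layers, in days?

17.1

With flow normal to the layers, continuity requires the same specific discharge q through every layer.
Σ(b_i/K_i) = 5.55/0.548 + 6.93/5.14 + 11.3/5.37 = 13.58 d.
q = Δh / Σ(b_i/K_i) = 4.01 / 13.58 = 0.2953 m/day.
In each layer the seepage velocity is v_i = q/n_i, so the layer transit time is t_i = b_i·n_i / q:
  layer 1 (fractured sandstone): t_1 = 5.55 × 0.04 / 0.2953 = 0.7518 d
  layer 2 (fine sand): t_2 = 6.93 × 0.19 / 0.2953 = 4.459 d
  layer 3 (medium sand): t_3 = 11.3 × 0.31 / 0.2953 = 11.86 d
Total t = Σ t_i = 17.07 days.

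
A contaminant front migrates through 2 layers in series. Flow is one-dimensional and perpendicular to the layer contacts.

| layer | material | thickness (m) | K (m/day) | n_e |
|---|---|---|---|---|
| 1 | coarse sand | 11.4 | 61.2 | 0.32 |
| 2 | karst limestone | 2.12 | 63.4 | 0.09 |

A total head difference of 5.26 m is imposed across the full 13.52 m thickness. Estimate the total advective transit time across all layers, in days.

With flow normal to the layers, continuity requires the same specific discharge q through every layer.
Σ(b_i/K_i) = 11.4/61.2 + 2.12/63.4 = 0.2197 d.
q = Δh / Σ(b_i/K_i) = 5.26 / 0.2197 = 23.94 m/day.
In each layer the seepage velocity is v_i = q/n_i, so the layer transit time is t_i = b_i·n_i / q:
  layer 1 (coarse sand): t_1 = 11.4 × 0.32 / 23.94 = 0.1524 d
  layer 2 (karst limestone): t_2 = 2.12 × 0.09 / 23.94 = 0.007970 d
Total t = Σ t_i = 0.1603 days.

0.160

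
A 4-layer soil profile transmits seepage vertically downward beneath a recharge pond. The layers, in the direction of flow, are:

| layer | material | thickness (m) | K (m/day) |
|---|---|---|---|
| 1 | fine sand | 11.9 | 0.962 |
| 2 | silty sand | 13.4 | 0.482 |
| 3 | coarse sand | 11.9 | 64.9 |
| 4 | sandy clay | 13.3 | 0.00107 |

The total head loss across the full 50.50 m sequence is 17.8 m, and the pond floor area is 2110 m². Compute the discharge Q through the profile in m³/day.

Flow is perpendicular to layering, so the layers act in series and the equivalent K is the thickness-weighted harmonic mean.
Total thickness L = 11.9 + 13.4 + 11.9 + 13.3 = 50.50 m.
Σ(b_i/K_i) = 11.9/0.962 + 13.4/0.482 + 11.9/64.9 + 13.3/0.00107 = 12470 d.
K_eq = L / Σ(b_i/K_i) = 50.50 / 12470 = 0.004050 m/day.
Q = K_eq · A · (Δh/L) = 0.004050 × 2110 × (17.8/50.50) = 3.012 m³/day.

3.01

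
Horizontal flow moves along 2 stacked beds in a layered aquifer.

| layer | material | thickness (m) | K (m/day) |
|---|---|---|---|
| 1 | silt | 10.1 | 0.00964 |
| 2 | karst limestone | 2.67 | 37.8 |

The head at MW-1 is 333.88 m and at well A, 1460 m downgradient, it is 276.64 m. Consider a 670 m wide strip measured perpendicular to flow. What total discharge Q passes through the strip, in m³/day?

Flow is parallel to layering, so each bed carries its own Darcy discharge and the transmissivities add.
Σ(K_i·b_i) = 0.00964×10.1 + 37.8×2.67 = 101.0 m²/day.
Hydraulic gradient i = (333.88 − 276.64) / 1460 = 57.24 / 1460 = 0.03921.
Q = Σ(K_i·b_i) · W · i = 101.0 × 670 × 0.03921 = 2654 m³/day.

2650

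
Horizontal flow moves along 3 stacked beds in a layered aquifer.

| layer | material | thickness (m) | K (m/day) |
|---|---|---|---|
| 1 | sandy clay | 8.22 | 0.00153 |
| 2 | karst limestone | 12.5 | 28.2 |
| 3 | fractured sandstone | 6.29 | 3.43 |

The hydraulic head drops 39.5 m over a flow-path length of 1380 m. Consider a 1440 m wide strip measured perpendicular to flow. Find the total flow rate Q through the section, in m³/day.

15400

Flow is parallel to layering, so each bed carries its own Darcy discharge and the transmissivities add.
Σ(K_i·b_i) = 0.00153×8.22 + 28.2×12.5 + 3.43×6.29 = 374.1 m²/day.
Hydraulic gradient i = Δh / L = 39.5 / 1380 = 0.02862.
Q = Σ(K_i·b_i) · W · i = 374.1 × 1440 × 0.02862 = 15419 m³/day.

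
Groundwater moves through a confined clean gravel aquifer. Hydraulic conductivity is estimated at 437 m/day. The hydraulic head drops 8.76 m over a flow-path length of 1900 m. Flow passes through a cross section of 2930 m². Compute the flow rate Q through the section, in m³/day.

5900

Hydraulic gradient i = Δh / L = 8.76 / 1900 = 0.004611.
Darcy's law: Q = K · A · i = 437.0 × 2930 × 0.004611 = 5903 m³/day.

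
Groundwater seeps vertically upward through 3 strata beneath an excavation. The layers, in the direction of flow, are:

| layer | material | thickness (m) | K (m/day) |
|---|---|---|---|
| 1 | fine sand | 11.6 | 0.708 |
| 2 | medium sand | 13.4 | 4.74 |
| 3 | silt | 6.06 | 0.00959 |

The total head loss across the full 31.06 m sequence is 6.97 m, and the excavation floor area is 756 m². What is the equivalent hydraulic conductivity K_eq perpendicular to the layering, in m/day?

Flow is perpendicular to layering, so the layers act in series and the equivalent K is the thickness-weighted harmonic mean.
Total thickness L = 11.6 + 13.4 + 6.06 = 31.06 m.
Σ(b_i/K_i) = 11.6/0.708 + 13.4/4.74 + 6.06/0.00959 = 651.1 d.
K_eq = L / Σ(b_i/K_i) = 31.06 / 651.1 = 0.04770 m/day.

0.0477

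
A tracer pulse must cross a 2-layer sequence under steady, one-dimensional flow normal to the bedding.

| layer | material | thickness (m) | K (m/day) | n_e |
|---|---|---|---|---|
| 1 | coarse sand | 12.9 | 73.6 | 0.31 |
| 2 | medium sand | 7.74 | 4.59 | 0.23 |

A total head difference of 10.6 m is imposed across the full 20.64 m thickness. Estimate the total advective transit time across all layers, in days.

1.01

With flow normal to the layers, continuity requires the same specific discharge q through every layer.
Σ(b_i/K_i) = 12.9/73.6 + 7.74/4.59 = 1.862 d.
q = Δh / Σ(b_i/K_i) = 10.6 / 1.862 = 5.694 m/day.
In each layer the seepage velocity is v_i = q/n_i, so the layer transit time is t_i = b_i·n_i / q:
  layer 1 (coarse sand): t_1 = 12.9 × 0.31 / 5.694 = 0.7023 d
  layer 2 (medium sand): t_2 = 7.74 × 0.23 / 5.694 = 0.3126 d
Total t = Σ t_i = 1.015 days.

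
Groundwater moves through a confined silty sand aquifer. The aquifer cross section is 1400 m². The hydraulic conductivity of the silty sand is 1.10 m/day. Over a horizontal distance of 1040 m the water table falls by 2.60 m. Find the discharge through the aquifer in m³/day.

3.85

Hydraulic gradient i = Δh / L = 2.60 / 1040 = 0.002500.
Darcy's law: Q = K · A · i = 1.100 × 1400 × 0.002500 = 3.850 m³/day.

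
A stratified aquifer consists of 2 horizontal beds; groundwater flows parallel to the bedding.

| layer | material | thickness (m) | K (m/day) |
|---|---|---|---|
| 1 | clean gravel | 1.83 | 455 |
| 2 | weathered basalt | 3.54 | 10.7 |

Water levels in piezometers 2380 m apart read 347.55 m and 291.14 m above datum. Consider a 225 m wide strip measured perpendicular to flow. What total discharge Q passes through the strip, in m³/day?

4640

Flow is parallel to layering, so each bed carries its own Darcy discharge and the transmissivities add.
Σ(K_i·b_i) = 455×1.83 + 10.7×3.54 = 870.5 m²/day.
Hydraulic gradient i = (347.55 − 291.14) / 2380 = 56.41 / 2380 = 0.02370.
Q = Σ(K_i·b_i) · W · i = 870.5 × 225 × 0.02370 = 4642 m³/day.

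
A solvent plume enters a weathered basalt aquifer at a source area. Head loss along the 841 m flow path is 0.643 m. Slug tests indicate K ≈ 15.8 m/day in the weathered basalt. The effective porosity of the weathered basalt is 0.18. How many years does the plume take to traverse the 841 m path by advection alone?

Hydraulic gradient i = Δh / L = 0.643 / 841 = 0.0007646.
Darcy flux q = K · i = 15.80 × 0.0007646 = 0.01208 m/day.
Seepage velocity v = q / n_e = 0.01208 / 0.18 = 0.06711 m/day.
Travel time t = L / v = 841 / 0.06711 = 12531 days = 34.31 years.

34.3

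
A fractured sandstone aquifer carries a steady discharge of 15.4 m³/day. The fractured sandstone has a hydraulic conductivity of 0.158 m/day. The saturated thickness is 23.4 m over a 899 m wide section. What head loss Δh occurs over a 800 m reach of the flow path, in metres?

3.71

Cross-sectional area A = 899 × 23.4 = 21037 m².
From Q = K·A·i, i = Q / (K·A) = 15.4 / (0.1580 × 21037) = 0.004633.
Head loss Δh = i · L = 0.004633 × 800 = 3.707 m.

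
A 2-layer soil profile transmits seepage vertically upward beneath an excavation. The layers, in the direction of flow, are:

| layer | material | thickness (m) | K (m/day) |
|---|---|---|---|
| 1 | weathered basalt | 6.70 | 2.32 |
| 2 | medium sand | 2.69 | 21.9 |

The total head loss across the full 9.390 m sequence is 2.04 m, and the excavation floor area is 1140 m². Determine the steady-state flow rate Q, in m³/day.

772

Flow is perpendicular to layering, so the layers act in series and the equivalent K is the thickness-weighted harmonic mean.
Total thickness L = 6.70 + 2.69 = 9.390 m.
Σ(b_i/K_i) = 6.70/2.32 + 2.69/21.9 = 3.011 d.
K_eq = L / Σ(b_i/K_i) = 9.390 / 3.011 = 3.119 m/day.
Q = K_eq · A · (Δh/L) = 3.119 × 1140 × (2.04/9.390) = 772.4 m³/day.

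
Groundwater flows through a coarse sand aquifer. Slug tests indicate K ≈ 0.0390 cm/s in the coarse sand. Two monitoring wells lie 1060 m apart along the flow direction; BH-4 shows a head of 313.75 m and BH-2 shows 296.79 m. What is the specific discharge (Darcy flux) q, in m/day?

Convert K: 0.0390 cm/s × 864 = 33.70 m/day.
Hydraulic gradient i = (313.75 − 296.79) / 1060 = 16.96 / 1060 = 0.01600.
Specific discharge q = K · i = 33.70 × 0.01600 = 0.5391 m/day.

0.539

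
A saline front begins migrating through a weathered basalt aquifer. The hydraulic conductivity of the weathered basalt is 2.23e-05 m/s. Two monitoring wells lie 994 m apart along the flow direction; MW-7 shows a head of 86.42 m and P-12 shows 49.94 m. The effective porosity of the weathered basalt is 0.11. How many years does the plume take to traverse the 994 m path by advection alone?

Convert K: 2.23e-05 m/s × 86400 = 1.927 m/day.
Hydraulic gradient i = (86.42 − 49.94) / 994 = 36.48 / 994 = 0.03670.
Darcy flux q = K · i = 1.927 × 0.03670 = 0.07071 m/day.
Seepage velocity v = q / n_e = 0.07071 / 0.11 = 0.6428 m/day.
Travel time t = L / v = 994 / 0.6428 = 1546 days = 4.234 years.

4.23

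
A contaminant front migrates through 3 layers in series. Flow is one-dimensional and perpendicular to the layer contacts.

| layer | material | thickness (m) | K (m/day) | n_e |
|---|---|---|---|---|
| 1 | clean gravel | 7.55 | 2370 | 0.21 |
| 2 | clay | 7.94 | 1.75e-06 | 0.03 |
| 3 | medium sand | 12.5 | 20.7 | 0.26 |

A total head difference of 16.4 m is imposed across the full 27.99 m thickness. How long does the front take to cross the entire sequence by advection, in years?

With flow normal to the layers, continuity requires the same specific discharge q through every layer.
Σ(b_i/K_i) = 7.55/2370 + 7.94/1.75e-06 + 12.5/20.7 = 4.537e+06 d.
q = Δh / Σ(b_i/K_i) = 16.4 / 4.537e+06 = 3.615e-06 m/day.
In each layer the seepage velocity is v_i = q/n_i, so the layer transit time is t_i = b_i·n_i / q:
  layer 1 (clean gravel): t_1 = 7.55 × 0.21 / 3.615e-06 = 4.386e+05 d
  layer 2 (clay): t_2 = 7.94 × 0.03 / 3.615e-06 = 65899 d
  layer 3 (medium sand): t_3 = 12.5 × 0.26 / 3.615e-06 = 8.991e+05 d
Total t = Σ t_i = 1.404e+06 days = 3843 years.

3840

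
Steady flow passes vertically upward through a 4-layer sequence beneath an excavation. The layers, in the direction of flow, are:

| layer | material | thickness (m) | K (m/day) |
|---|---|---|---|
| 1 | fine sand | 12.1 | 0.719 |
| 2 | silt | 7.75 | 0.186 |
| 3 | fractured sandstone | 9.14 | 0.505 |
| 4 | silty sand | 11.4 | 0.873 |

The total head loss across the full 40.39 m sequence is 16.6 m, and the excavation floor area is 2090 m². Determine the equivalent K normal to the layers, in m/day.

Flow is perpendicular to layering, so the layers act in series and the equivalent K is the thickness-weighted harmonic mean.
Total thickness L = 12.1 + 7.75 + 9.14 + 11.4 = 40.39 m.
Σ(b_i/K_i) = 12.1/0.719 + 7.75/0.186 + 9.14/0.505 + 11.4/0.873 = 89.65 d.
K_eq = L / Σ(b_i/K_i) = 40.39 / 89.65 = 0.4505 m/day.

0.451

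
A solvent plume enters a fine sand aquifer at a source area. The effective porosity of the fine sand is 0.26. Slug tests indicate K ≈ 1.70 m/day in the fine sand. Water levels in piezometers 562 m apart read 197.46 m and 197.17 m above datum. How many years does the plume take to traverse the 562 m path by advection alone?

Hydraulic gradient i = (197.46 − 197.17) / 562 = 0.29 / 562 = 0.0005160.
Darcy flux q = K · i = 1.700 × 0.0005160 = 0.0008772 m/day.
Seepage velocity v = q / n_e = 0.0008772 / 0.26 = 0.003374 m/day.
Travel time t = L / v = 562 / 0.003374 = 1.666e+05 days = 456.0 years.

456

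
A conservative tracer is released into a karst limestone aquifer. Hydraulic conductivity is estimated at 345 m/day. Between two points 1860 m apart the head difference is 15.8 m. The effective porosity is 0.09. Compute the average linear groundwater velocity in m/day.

32.6

Hydraulic gradient i = Δh / L = 15.8 / 1860 = 0.008495.
Darcy flux q = K · i = 345.0 × 0.008495 = 2.931 m/day.
Seepage velocity v = q / n_e = 2.931 / 0.09 = 32.56 m/day.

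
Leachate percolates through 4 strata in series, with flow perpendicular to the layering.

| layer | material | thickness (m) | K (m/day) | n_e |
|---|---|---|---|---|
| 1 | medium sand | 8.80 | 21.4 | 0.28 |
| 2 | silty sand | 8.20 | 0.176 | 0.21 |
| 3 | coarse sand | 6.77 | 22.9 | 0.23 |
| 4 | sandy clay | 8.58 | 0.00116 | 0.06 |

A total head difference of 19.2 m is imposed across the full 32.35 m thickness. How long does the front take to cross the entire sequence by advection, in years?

With flow normal to the layers, continuity requires the same specific discharge q through every layer.
Σ(b_i/K_i) = 8.80/21.4 + 8.20/0.176 + 6.77/22.9 + 8.58/0.00116 = 7444 d.
q = Δh / Σ(b_i/K_i) = 19.2 / 7444 = 0.002579 m/day.
In each layer the seepage velocity is v_i = q/n_i, so the layer transit time is t_i = b_i·n_i / q:
  layer 1 (medium sand): t_1 = 8.80 × 0.28 / 0.002579 = 955.3 d
  layer 2 (silty sand): t_2 = 8.20 × 0.21 / 0.002579 = 667.6 d
  layer 3 (coarse sand): t_3 = 6.77 × 0.23 / 0.002579 = 603.7 d
  layer 4 (sandy clay): t_4 = 8.58 × 0.06 / 0.002579 = 199.6 d
Total t = Σ t_i = 2426 days = 6.643 years.

6.64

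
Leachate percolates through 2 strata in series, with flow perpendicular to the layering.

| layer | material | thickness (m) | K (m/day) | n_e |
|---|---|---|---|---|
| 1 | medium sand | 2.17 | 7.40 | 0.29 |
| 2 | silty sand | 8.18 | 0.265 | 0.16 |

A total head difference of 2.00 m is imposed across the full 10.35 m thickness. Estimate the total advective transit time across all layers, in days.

With flow normal to the layers, continuity requires the same specific discharge q through every layer.
Σ(b_i/K_i) = 2.17/7.40 + 8.18/0.265 = 31.16 d.
q = Δh / Σ(b_i/K_i) = 2.00 / 31.16 = 0.06418 m/day.
In each layer the seepage velocity is v_i = q/n_i, so the layer transit time is t_i = b_i·n_i / q:
  layer 1 (medium sand): t_1 = 2.17 × 0.29 / 0.06418 = 9.805 d
  layer 2 (silty sand): t_2 = 8.18 × 0.16 / 0.06418 = 20.39 d
Total t = Σ t_i = 30.20 days.

30.2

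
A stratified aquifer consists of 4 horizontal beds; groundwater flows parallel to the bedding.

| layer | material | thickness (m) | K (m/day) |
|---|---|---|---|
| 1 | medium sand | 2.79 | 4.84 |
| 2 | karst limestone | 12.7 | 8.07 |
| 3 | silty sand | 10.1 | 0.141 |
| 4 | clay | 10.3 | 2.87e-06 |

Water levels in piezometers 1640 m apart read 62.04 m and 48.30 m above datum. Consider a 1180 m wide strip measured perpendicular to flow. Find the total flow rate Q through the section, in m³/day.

Flow is parallel to layering, so each bed carries its own Darcy discharge and the transmissivities add.
Σ(K_i·b_i) = 4.84×2.79 + 8.07×12.7 + 0.141×10.1 + 2.87e-06×10.3 = 117.4 m²/day.
Hydraulic gradient i = (62.04 − 48.30) / 1640 = 13.74 / 1640 = 0.008378.
Q = Σ(K_i·b_i) · W · i = 117.4 × 1180 × 0.008378 = 1161 m³/day.

1160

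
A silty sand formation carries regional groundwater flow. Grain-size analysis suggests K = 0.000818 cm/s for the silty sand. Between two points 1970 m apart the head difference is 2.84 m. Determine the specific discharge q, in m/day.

0.00102

Convert K: 0.000818 cm/s × 864 = 0.7068 m/day.
Hydraulic gradient i = Δh / L = 2.84 / 1970 = 0.001442.
Specific discharge q = K · i = 0.7068 × 0.001442 = 0.001019 m/day.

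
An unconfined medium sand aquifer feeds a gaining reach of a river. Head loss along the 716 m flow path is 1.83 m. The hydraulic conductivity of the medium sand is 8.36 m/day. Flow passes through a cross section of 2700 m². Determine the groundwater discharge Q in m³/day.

57.7

Hydraulic gradient i = Δh / L = 1.83 / 716 = 0.002556.
Darcy's law: Q = K · A · i = 8.360 × 2700 × 0.002556 = 57.69 m³/day.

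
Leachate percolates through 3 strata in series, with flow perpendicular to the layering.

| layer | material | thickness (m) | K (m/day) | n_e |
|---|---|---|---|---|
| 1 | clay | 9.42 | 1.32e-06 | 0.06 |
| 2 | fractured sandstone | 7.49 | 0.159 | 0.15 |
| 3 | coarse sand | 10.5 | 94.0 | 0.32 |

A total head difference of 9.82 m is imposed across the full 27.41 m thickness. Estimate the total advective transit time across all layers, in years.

With flow normal to the layers, continuity requires the same specific discharge q through every layer.
Σ(b_i/K_i) = 9.42/1.32e-06 + 7.49/0.159 + 10.5/94.0 = 7.136e+06 d.
q = Δh / Σ(b_i/K_i) = 9.82 / 7.136e+06 = 1.376e-06 m/day.
In each layer the seepage velocity is v_i = q/n_i, so the layer transit time is t_i = b_i·n_i / q:
  layer 1 (clay): t_1 = 9.42 × 0.06 / 1.376e-06 = 4.107e+05 d
  layer 2 (fractured sandstone): t_2 = 7.49 × 0.15 / 1.376e-06 = 8.165e+05 d
  layer 3 (coarse sand): t_3 = 10.5 × 0.32 / 1.376e-06 = 2.442e+06 d
Total t = Σ t_i = 3.669e+06 days = 10045 years.

10000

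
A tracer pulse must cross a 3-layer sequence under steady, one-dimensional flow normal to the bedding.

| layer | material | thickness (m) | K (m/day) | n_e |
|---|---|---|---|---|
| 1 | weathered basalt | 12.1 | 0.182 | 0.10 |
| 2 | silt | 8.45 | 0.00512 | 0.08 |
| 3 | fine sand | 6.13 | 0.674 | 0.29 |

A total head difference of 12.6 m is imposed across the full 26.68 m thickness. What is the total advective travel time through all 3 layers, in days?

502

With flow normal to the layers, continuity requires the same specific discharge q through every layer.
Σ(b_i/K_i) = 12.1/0.182 + 8.45/0.00512 + 6.13/0.674 = 1726 d.
q = Δh / Σ(b_i/K_i) = 12.6 / 1726 = 0.007300 m/day.
In each layer the seepage velocity is v_i = q/n_i, so the layer transit time is t_i = b_i·n_i / q:
  layer 1 (weathered basalt): t_1 = 12.1 × 0.10 / 0.007300 = 165.7 d
  layer 2 (silt): t_2 = 8.45 × 0.08 / 0.007300 = 92.60 d
  layer 3 (fine sand): t_3 = 6.13 × 0.29 / 0.007300 = 243.5 d
Total t = Σ t_i = 501.9 days.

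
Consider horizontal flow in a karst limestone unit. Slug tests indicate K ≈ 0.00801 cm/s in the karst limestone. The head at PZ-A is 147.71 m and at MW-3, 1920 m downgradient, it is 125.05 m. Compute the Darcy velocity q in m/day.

Convert K: 0.00801 cm/s × 864 = 6.921 m/day.
Hydraulic gradient i = (147.71 − 125.05) / 1920 = 22.66 / 1920 = 0.01180.
Specific discharge q = K · i = 6.921 × 0.01180 = 0.08168 m/day.

0.0817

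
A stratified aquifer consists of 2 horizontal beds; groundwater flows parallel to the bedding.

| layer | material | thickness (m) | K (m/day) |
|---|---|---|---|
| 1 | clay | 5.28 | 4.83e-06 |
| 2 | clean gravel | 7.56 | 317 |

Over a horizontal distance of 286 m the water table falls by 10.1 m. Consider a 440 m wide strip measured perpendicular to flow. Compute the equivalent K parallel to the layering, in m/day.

187

Flow is parallel to layering, so each bed carries its own Darcy discharge and the transmissivities add.
Σ(K_i·b_i) = 4.83e-06×5.28 + 317×7.56 = 2397 m²/day.
Total thickness b = 12.84 m, so K_eq = Σ(K_i·b_i)/b = 186.6 m/day.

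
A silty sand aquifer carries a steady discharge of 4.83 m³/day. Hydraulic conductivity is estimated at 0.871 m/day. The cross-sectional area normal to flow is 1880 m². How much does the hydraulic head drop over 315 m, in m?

0.929

From Q = K·A·i, i = Q / (K·A) = 4.83 / (0.8710 × 1880) = 0.002950.
Head loss Δh = i · L = 0.002950 × 315 = 0.9291 m.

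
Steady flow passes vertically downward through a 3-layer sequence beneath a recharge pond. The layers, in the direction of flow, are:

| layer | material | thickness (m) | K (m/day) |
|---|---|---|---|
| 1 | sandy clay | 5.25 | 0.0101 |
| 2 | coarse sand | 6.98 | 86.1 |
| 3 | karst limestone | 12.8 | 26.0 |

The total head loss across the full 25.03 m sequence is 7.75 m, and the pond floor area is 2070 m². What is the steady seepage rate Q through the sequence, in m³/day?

30.8

Flow is perpendicular to layering, so the layers act in series and the equivalent K is the thickness-weighted harmonic mean.
Total thickness L = 5.25 + 6.98 + 12.8 = 25.03 m.
Σ(b_i/K_i) = 5.25/0.0101 + 6.98/86.1 + 12.8/26.0 = 520.4 d.
K_eq = L / Σ(b_i/K_i) = 25.03 / 520.4 = 0.04810 m/day.
Q = K_eq · A · (Δh/L) = 0.04810 × 2070 × (7.75/25.03) = 30.83 m³/day.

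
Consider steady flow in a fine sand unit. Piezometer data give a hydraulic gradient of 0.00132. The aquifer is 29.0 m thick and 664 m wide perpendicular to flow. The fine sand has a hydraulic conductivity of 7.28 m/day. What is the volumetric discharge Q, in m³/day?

Cross-sectional area A = 664 × 29.0 = 19256 m².
Hydraulic gradient i = 0.00132.
Darcy's law: Q = K · A · i = 7.280 × 19256 × 0.001320 = 185.0 m³/day.

185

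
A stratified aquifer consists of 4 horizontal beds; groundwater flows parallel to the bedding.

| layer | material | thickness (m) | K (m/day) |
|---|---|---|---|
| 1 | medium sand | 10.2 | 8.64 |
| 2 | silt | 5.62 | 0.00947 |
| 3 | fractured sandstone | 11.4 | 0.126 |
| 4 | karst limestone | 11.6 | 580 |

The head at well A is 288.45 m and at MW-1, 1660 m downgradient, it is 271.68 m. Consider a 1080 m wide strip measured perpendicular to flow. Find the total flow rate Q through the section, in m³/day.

74400

Flow is parallel to layering, so each bed carries its own Darcy discharge and the transmissivities add.
Σ(K_i·b_i) = 8.64×10.2 + 0.00947×5.62 + 0.126×11.4 + 580×11.6 = 6818 m²/day.
Hydraulic gradient i = (288.45 − 271.68) / 1660 = 16.77 / 1660 = 0.01010.
Q = Σ(K_i·b_i) · W · i = 6818 × 1080 × 0.01010 = 74384 m³/day.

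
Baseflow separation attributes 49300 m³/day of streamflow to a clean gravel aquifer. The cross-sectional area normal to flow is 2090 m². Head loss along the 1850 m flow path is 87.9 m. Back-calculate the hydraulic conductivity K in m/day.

Hydraulic gradient i = Δh / L = 87.9 / 1850 = 0.04751.
From Q = K·A·i, K = Q / (A·i) = 49300 / (2090 × 0.04751) = 496.5 m/day.

496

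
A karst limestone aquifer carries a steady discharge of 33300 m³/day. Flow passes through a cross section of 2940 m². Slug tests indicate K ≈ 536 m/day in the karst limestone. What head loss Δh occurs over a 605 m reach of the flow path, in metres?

12.8

From Q = K·A·i, i = Q / (K·A) = 33300 / (536.0 × 2940) = 0.02113.
Head loss Δh = i · L = 0.02113 × 605 = 12.78 m.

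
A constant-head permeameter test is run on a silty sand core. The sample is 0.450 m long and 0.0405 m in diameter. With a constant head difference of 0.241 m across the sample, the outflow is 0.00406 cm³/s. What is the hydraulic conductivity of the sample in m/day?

0.508

Cross-sectional area A = π·(d/2)² = π × (0.0405/2)² = 0.001288 m².
Convert discharge: 0.00406 cm³/s = 4.060e-09 m³/s.
Darcy's law rearranged: K = Q·L / (A·Δh) = 4.060e-09 × 0.450 / (0.001288 × 0.241) = 5.885e-06 m/s = 0.5084 m/day.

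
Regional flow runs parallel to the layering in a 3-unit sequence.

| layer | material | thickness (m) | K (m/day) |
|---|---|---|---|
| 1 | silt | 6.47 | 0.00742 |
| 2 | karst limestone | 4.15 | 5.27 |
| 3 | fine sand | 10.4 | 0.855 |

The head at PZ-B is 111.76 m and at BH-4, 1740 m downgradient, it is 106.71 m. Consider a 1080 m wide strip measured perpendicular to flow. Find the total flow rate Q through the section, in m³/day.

Flow is parallel to layering, so each bed carries its own Darcy discharge and the transmissivities add.
Σ(K_i·b_i) = 0.00742×6.47 + 5.27×4.15 + 0.855×10.4 = 30.81 m²/day.
Hydraulic gradient i = (111.76 − 106.71) / 1740 = 5.05 / 1740 = 0.002902.
Q = Σ(K_i·b_i) · W · i = 30.81 × 1080 × 0.002902 = 96.58 m³/day.

96.6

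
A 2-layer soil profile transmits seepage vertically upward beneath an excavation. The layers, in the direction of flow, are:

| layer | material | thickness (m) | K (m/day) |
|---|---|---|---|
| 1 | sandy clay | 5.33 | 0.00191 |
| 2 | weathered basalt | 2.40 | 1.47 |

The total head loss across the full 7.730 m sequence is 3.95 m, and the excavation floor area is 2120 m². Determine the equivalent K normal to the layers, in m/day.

Flow is perpendicular to layering, so the layers act in series and the equivalent K is the thickness-weighted harmonic mean.
Total thickness L = 5.33 + 2.40 = 7.730 m.
Σ(b_i/K_i) = 5.33/0.00191 + 2.40/1.47 = 2792 d.
K_eq = L / Σ(b_i/K_i) = 7.730 / 2792 = 0.002768 m/day.

0.00277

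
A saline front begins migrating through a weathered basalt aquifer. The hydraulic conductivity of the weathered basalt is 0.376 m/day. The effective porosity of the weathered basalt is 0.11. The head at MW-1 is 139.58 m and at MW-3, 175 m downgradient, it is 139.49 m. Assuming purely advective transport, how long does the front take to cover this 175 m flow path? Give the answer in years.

Hydraulic gradient i = (139.58 − 139.49) / 175 = 0.09 / 175 = 0.0005143.
Darcy flux q = K · i = 0.3760 × 0.0005143 = 0.0001934 m/day.
Seepage velocity v = q / n_e = 0.0001934 / 0.11 = 0.001758 m/day.
Travel time t = L / v = 175 / 0.001758 = 99549 days = 272.6 years.

273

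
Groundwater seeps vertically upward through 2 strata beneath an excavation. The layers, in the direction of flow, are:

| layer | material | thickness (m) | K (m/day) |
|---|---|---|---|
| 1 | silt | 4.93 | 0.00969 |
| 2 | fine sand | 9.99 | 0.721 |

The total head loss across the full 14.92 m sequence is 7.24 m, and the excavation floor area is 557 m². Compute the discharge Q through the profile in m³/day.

7.72

Flow is perpendicular to layering, so the layers act in series and the equivalent K is the thickness-weighted harmonic mean.
Total thickness L = 4.93 + 9.99 = 14.92 m.
Σ(b_i/K_i) = 4.93/0.00969 + 9.99/0.721 = 522.6 d.
K_eq = L / Σ(b_i/K_i) = 14.92 / 522.6 = 0.02855 m/day.
Q = K_eq · A · (Δh/L) = 0.02855 × 557 × (7.24/14.92) = 7.716 m³/day.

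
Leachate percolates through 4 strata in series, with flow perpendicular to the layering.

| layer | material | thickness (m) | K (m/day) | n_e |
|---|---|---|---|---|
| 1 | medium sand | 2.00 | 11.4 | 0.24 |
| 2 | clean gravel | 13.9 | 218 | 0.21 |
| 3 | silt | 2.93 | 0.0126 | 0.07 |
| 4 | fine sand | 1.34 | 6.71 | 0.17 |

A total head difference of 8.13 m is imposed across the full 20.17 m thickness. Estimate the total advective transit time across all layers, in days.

110

With flow normal to the layers, continuity requires the same specific discharge q through every layer.
Σ(b_i/K_i) = 2.00/11.4 + 13.9/218 + 2.93/0.0126 + 1.34/6.71 = 233.0 d.
q = Δh / Σ(b_i/K_i) = 8.13 / 233.0 = 0.03490 m/day.
In each layer the seepage velocity is v_i = q/n_i, so the layer transit time is t_i = b_i·n_i / q:
  layer 1 (medium sand): t_1 = 2.00 × 0.24 / 0.03490 = 13.76 d
  layer 2 (clean gravel): t_2 = 13.9 × 0.21 / 0.03490 = 83.65 d
  layer 3 (silt): t_3 = 2.93 × 0.07 / 0.03490 = 5.877 d
  layer 4 (fine sand): t_4 = 1.34 × 0.17 / 0.03490 = 6.528 d
Total t = Σ t_i = 109.8 days.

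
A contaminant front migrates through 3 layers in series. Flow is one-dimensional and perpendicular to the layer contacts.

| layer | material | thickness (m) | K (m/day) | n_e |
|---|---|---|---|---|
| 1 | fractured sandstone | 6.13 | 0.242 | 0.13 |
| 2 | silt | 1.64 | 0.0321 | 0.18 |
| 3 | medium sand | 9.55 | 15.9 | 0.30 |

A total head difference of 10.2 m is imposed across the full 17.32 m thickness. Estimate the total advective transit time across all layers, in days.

29.9

With flow normal to the layers, continuity requires the same specific discharge q through every layer.
Σ(b_i/K_i) = 6.13/0.242 + 1.64/0.0321 + 9.55/15.9 = 77.02 d.
q = Δh / Σ(b_i/K_i) = 10.2 / 77.02 = 0.1324 m/day.
In each layer the seepage velocity is v_i = q/n_i, so the layer transit time is t_i = b_i·n_i / q:
  layer 1 (fractured sandstone): t_1 = 6.13 × 0.13 / 0.1324 = 6.017 d
  layer 2 (silt): t_2 = 1.64 × 0.18 / 0.1324 = 2.229 d
  layer 3 (medium sand): t_3 = 9.55 × 0.30 / 0.1324 = 21.63 d
Total t = Σ t_i = 29.88 days.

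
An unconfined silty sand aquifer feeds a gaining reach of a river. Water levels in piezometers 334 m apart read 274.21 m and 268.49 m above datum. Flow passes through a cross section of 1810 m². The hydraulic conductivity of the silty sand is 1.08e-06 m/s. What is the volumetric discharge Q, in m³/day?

Convert K: 1.08e-06 m/s × 86400 = 0.09331 m/day.
Hydraulic gradient i = (274.21 − 268.49) / 334 = 5.72 / 334 = 0.01713.
Darcy's law: Q = K · A · i = 0.09331 × 1810 × 0.01713 = 2.892 m³/day.

2.89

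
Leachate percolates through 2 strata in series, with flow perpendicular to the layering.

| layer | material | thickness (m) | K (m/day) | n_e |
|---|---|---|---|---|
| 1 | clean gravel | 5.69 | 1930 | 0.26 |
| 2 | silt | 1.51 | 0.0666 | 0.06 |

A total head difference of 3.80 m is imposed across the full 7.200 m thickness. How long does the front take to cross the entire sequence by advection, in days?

With flow normal to the layers, continuity requires the same specific discharge q through every layer.
Σ(b_i/K_i) = 5.69/1930 + 1.51/0.0666 = 22.68 d.
q = Δh / Σ(b_i/K_i) = 3.80 / 22.68 = 0.1676 m/day.
In each layer the seepage velocity is v_i = q/n_i, so the layer transit time is t_i = b_i·n_i / q:
  layer 1 (clean gravel): t_1 = 5.69 × 0.26 / 0.1676 = 8.828 d
  layer 2 (silt): t_2 = 1.51 × 0.06 / 0.1676 = 0.5406 d
Total t = Σ t_i = 9.369 days.

9.37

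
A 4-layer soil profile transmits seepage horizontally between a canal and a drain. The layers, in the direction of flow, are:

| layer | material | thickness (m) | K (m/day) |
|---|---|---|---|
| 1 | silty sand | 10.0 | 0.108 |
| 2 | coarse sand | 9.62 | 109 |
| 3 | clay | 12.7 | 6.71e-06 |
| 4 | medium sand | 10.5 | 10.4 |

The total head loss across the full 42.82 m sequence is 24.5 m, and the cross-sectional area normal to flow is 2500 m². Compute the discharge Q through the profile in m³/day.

Flow is perpendicular to layering, so the layers act in series and the equivalent K is the thickness-weighted harmonic mean.
Total thickness L = 10.0 + 9.62 + 12.7 + 10.5 = 42.82 m.
Σ(b_i/K_i) = 10.0/0.108 + 9.62/109 + 12.7/6.71e-06 + 10.5/10.4 = 1.893e+06 d.
K_eq = L / Σ(b_i/K_i) = 42.82 / 1.893e+06 = 2.262e-05 m/day.
Q = K_eq · A · (Δh/L) = 2.262e-05 × 2500 × (24.5/42.82) = 0.03236 m³/day.

0.0324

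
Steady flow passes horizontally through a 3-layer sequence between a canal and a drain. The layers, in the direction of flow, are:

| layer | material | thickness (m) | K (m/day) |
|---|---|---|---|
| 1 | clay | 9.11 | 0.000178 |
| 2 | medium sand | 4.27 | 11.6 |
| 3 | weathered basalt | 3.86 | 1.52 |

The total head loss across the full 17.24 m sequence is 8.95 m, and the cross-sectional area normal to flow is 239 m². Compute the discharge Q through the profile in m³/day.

0.0418

Flow is perpendicular to layering, so the layers act in series and the equivalent K is the thickness-weighted harmonic mean.
Total thickness L = 9.11 + 4.27 + 3.86 = 17.24 m.
Σ(b_i/K_i) = 9.11/0.000178 + 4.27/11.6 + 3.86/1.52 = 51183 d.
K_eq = L / Σ(b_i/K_i) = 17.24 / 51183 = 0.0003368 m/day.
Q = K_eq · A · (Δh/L) = 0.0003368 × 239 × (8.95/17.24) = 0.04179 m³/day.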